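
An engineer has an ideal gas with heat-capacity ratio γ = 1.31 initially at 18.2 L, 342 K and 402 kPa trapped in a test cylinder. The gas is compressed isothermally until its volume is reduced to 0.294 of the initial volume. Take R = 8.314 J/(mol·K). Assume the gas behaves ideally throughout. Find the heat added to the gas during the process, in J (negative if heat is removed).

n = P₁V₁/(RT₁) = 402×18.2/(8.314×342) = 2.57 mol.
Isothermal: T stays 342 K; PV = const ⇒ V₂ = 5.35 L, P₂ = 1370 kPa.
ΔU = 0 (ideal gas, T constant).
W = nRT ln(V₂/V₁) = 2.57×8.314×342×ln(0.294) = -8960 J.
Q = ΔU + W = -8960 J.

-8960 J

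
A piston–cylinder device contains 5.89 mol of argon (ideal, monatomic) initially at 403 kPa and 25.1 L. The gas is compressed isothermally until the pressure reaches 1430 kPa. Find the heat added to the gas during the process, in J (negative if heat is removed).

T₁ = P₁V₁/(nR) = 403×25.1/(5.89×8.314) = 207 K.
Isothermal: T stays 207 K; PV = const ⇒ V₂ = 7.07 L, P₂ = 1430 kPa.
ΔU = 0 (ideal gas, T constant).
W = nRT ln(V₂/V₁) = 5.89×8.314×207×ln(0.282) = -12800 J.
Q = ΔU + W = -12800 J.

-12800 J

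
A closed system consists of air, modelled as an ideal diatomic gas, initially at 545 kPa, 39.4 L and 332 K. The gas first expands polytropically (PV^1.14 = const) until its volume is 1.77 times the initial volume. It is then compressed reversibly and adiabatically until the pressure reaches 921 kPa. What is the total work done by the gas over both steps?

n = P₁V₁/(RT₁) = 545×39.4/(8.314×332) = 7.78 mol.
Step 1 — Polytropic n=1.14: T₂ = T₁(V₁/V₂)^(n−1) = 332×(0.565)^0.14 = 306 K; P₂ = P₁(V₁/V₂)^n = 284 kPa.
W = (P₁V₁−P₂V₂)/(n−1) = (545×39.4−284×69.7)/0.14 = 11800 J.
ΔU = nCvΔT = 7.78×20.8×(306−332) = -4120 J.
Q = ΔU + W = 7660 J.
State after step 1: P = 284 kPa, V = 69.7 L, T = 306 K.
Step 2 — Adiabatic: T₂/T₁ = (P₂/P₁)^((γ−1)/γ) ⇒ T₂ = 306×(3.24)^0.286 = 429 K; V₂ = 30.1 L.
ΔU = nCvΔT = 7.78×20.8×(429−306) = 19800 J.
Q = 0 for an adiabatic process, so W = −ΔU = -19800 J.
Net over both steps: W = -8000 J, Q = 7660 J, ΔU = 15700 J.

-8000 J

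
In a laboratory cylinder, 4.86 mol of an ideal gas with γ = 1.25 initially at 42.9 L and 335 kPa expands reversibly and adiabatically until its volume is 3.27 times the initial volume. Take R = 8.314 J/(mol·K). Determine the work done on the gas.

-14700 J

T₁ = P₁V₁/(nR) = 335×42.9/(4.86×8.314) = 356 K.
Adiabatic: TV^(γ−1) = const ⇒ T₂ = 356×(0.306)^0.250 = 264 K; PV^γ = const ⇒ P₂ = 76.2 kPa.
ΔU = nCvΔT = 4.86×33.3×(264−356) = -14700 J.
Q = 0 for an adiabatic process, so W = −ΔU = 14700 J.
Work done on the gas = −W_by = -14700 J.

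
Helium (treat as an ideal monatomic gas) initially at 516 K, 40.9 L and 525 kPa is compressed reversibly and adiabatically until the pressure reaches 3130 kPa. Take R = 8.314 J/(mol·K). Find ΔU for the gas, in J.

33600 J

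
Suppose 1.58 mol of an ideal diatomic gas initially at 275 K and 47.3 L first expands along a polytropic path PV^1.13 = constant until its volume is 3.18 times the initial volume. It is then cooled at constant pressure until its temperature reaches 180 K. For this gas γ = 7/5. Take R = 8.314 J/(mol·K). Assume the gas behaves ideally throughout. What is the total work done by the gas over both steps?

P₁ = nRT₁/V₁ = 1.58×8.314×275/47.3 = 76.4 kPa.
Step 1 — Polytropic n=1.13: T₂ = T₁(V₁/V₂)^(n−1) = 275×(0.314)^0.13 = 237 K; P₂ = P₁(V₁/V₂)^n = 20.7 kPa.
W = (P₁V₁−P₂V₂)/(n−1) = (76.4×47.3−20.7×150)/0.13 = 3880 J.
ΔU = nCvΔT = 1.58×20.8×(237−275) = -1260 J.
Q = ΔU + W = 2620 J.
State after step 1: P = 20.7 kPa, V = 150 L, T = 237 K.
Step 2 — Isobaric: P stays 20.7 kPa; V/T = const ⇒ T₂ = 180 K, V₂ = 114 L.
W = PΔV = 20.7×(114−150) kPa·L = -744 J.
ΔU = nCvΔT = 1.58×20.8×(180−237) = -1860 J.
Q = ΔU + W = nCpΔT = -2600 J.
Net over both steps: W = 3140 J, Q = 16.7 J, ΔU = -3120 J.

3140 J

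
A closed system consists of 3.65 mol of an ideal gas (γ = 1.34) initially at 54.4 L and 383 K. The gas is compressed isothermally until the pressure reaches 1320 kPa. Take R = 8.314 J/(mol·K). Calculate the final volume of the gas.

8.80 L

P₁ = nRT₁/V₁ = 3.65×8.314×383/54.4 = 214 kPa.
Isothermal: T stays 383 K; PV = const ⇒ V₂ = 8.80 L, P₂ = 1320 kPa.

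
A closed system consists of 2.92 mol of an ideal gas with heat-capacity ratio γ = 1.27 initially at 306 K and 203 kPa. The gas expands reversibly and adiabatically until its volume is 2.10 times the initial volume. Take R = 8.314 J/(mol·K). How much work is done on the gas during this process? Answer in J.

V₁ = nRT₁/P₁ = 2.92×8.314×306/203 = 36.6 L.
Adiabatic: TV^(γ−1) = const ⇒ T₂ = 306×(0.476)^0.270 = 250 K; PV^γ = const ⇒ P₂ = 79.1 kPa.
ΔU = nCvΔT = 2.92×30.8×(250−306) = -4990 J.
Q = 0 for an adiabatic process, so W = −ΔU = 4990 J.
Work done on the gas = −W_by = -4990 J.

-4990 J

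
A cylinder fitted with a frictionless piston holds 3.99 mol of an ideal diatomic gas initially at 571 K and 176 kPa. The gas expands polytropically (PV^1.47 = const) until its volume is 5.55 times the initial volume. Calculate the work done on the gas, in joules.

V₁ = nRT₁/P₁ = 3.99×8.314×571/176 = 108 L.
Polytropic n=1.47: T₂ = T₁(V₁/V₂)^(n−1) = 571×(0.180)^0.47 = 255 K; P₂ = P₁(V₁/V₂)^n = 14.2 kPa.
W = (P₁V₁−P₂V₂)/(n−1) = (176×108−14.2×597)/0.47 = 22300 J.
Work done on the gas = −W_by = -22300 J.

-22300 J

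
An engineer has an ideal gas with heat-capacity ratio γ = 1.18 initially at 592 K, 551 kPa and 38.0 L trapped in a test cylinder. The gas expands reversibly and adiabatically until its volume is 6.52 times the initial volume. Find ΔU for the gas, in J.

-33300 J

n = P₁V₁/(RT₁) = 551×38.0/(8.314×592) = 4.25 mol.
Adiabatic: TV^(γ−1) = const ⇒ T₂ = 592×(0.153)^0.180 = 422 K; PV^γ = const ⇒ P₂ = 60.3 kPa.
For an ideal gas ΔU = nCvΔT with Cv = R/(γ−1) = 46.2 J/(mol·K).
ΔU = 4.25×46.2×(422−592) = -33300 J.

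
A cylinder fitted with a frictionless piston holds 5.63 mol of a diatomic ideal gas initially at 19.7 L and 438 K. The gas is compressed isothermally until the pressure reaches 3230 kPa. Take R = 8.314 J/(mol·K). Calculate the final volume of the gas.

6.35 L

P₁ = nRT₁/V₁ = 5.63×8.314×438/19.7 = 1040 kPa.
Isothermal: T stays 438 K; PV = const ⇒ V₂ = 6.35 L, P₂ = 3230 kPa.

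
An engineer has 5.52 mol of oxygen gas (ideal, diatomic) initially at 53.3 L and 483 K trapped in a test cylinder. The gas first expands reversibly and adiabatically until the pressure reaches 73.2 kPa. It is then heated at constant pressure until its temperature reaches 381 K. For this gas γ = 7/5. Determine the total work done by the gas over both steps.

25700 J

P₁ = nRT₁/V₁ = 5.52×8.314×483/53.3 = 416 kPa.
Step 1 — Adiabatic: T₂/T₁ = (P₂/P₁)^((γ−1)/γ) ⇒ T₂ = 483×(0.176)^0.286 = 294 K; V₂ = 184 L.
ΔU = nCvΔT = 5.52×20.8×(294−483) = -21700 J.
Q = 0 for an adiabatic process, so W = −ΔU = 21700 J.
State after step 1: P = 73.2 kPa, V = 184 L, T = 294 K.
Step 2 — Isobaric: P stays 73.2 kPa; V/T = const ⇒ T₂ = 381 K, V₂ = 239 L.
W = PΔV = 73.2×(239−184) kPa·L = 3990 J.
ΔU = nCvΔT = 5.52×20.8×(381−294) = 9980 J.
Q = ΔU + W = nCpΔT = 14000 J.
Net over both steps: W = 25700 J, Q = 14000 J, ΔU = -11700 J.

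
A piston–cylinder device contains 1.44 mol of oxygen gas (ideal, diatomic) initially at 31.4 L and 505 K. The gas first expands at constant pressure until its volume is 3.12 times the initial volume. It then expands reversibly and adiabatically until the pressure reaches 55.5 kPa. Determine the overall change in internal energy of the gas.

17900 J

P₁ = nRT₁/V₁ = 1.44×8.314×505/31.4 = 193 kPa.
Step 1 — Isobaric: P stays 193 kPa; V/T = const ⇒ T₂ = 1580 K, V₂ = 98.0 L.
W = PΔV = 193×(98.0−31.4) kPa·L = 12800 J.
ΔU = nCvΔT = 1.44×20.8×(1580−505) = 32000 J.
Q = ΔU + W = nCpΔT = 44900 J.
State after step 1: P = 193 kPa, V = 98.0 L, T = 1580 K.
Step 2 — Adiabatic: T₂/T₁ = (P₂/P₁)^((γ−1)/γ) ⇒ T₂ = 1580×(0.288)^0.286 = 1100 K; V₂ = 238 L.
ΔU = nCvΔT = 1.44×20.8×(1100−1580) = -14100 J.
Q = 0 for an adiabatic process, so W = −ΔU = 14100 J.
Net over both steps: W = 26900 J, Q = 44900 J, ΔU = 17900 J.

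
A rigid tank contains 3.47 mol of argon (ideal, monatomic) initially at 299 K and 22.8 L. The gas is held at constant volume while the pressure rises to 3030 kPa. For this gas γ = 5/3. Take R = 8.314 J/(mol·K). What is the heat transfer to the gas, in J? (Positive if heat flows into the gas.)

90700 J

P₁ = nRT₁/V₁ = 3.47×8.314×299/22.8 = 378 kPa.
Isochoric: V stays 22.8 L; P/T = const ⇒ T₂ = 2390 K, P₂ = 3030 kPa.
W = 0 (no volume change).
ΔU = nCvΔT = 3.47×12.5×(2390−299) = 90700 J.
Q = ΔU = 90700 J.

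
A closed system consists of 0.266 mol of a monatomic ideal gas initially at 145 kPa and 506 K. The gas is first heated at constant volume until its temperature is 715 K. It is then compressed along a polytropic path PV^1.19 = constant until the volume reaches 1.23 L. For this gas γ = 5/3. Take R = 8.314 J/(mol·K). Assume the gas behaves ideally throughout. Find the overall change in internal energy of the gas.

1680 J

V₁ = nRT₁/P₁ = 0.266×8.314×506/145 = 7.72 L.
Step 1 — Isochoric: V stays 7.72 L; P/T = const ⇒ T₂ = 715 K, P₂ = 205 kPa.
W = 0 (no volume change).
ΔU = nCvΔT = 0.266×12.5×(715−506) = 693 J.
Q = ΔU = 693 J.
State after step 1: P = 205 kPa, V = 7.72 L, T = 715 K.
Step 2 — Polytropic n=1.19: T₂ = T₁(V₁/V₂)^(n−1) = 715×(6.27)^0.19 = 1010 K; P₂ = P₁(V₁/V₂)^n = 1820 kPa.
W = (P₁V₁−P₂V₂)/(n−1) = (205×7.72−1820×1.23)/0.19 = -3470 J.
ΔU = nCvΔT = 0.266×12.5×(1010−715) = 990 J.
Q = ΔU + W = -2480 J.
Net over both steps: W = -3470 J, Q = -1790 J, ΔU = 1680 J.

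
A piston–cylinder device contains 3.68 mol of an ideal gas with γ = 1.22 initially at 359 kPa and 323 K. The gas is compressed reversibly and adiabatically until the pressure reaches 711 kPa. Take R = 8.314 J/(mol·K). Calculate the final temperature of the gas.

365 K

V₁ = nRT₁/P₁ = 3.68×8.314×323/359 = 27.5 L.
Adiabatic: T₂/T₁ = (P₂/P₁)^((γ−1)/γ) ⇒ T₂ = 323×(1.98)^0.180 = 365 K; V₂ = 15.7 L.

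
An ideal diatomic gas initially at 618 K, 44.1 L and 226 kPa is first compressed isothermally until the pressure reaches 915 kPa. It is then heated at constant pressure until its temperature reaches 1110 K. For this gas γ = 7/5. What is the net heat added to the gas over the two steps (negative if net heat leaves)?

13800 J

n = P₁V₁/(RT₁) = 226×44.1/(8.314×618) = 1.94 mol.
Step 1 — Isothermal: T stays 618 K; PV = const ⇒ V₂ = 10.9 L, P₂ = 915 kPa.
ΔU = 0 (ideal gas, T constant).
W = nRT ln(V₂/V₁) = 1.94×8.314×618×ln(0.247) = -13900 J.
Q = ΔU + W = -13900 J.
State after step 1: P = 915 kPa, V = 10.9 L, T = 618 K.
Step 2 — Isobaric: P stays 915 kPa; V/T = const ⇒ T₂ = 1110 K, V₂ = 19.6 L.
W = PΔV = 915×(19.6−10.9) kPa·L = 7930 J.
ΔU = nCvΔT = 1.94×20.8×(1110−618) = 19800 J.
Q = ΔU + W = nCpΔT = 27800 J.
Net over both steps: W = -6000 J, Q = 13800 J, ΔU = 19800 J.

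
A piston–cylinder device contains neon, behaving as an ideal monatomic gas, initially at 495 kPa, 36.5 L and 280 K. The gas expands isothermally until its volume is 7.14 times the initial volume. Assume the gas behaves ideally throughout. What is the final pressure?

Isothermal: T stays 280 K; PV = const ⇒ V₂ = 261 L, P₂ = 69.3 kPa.

69.3 kPa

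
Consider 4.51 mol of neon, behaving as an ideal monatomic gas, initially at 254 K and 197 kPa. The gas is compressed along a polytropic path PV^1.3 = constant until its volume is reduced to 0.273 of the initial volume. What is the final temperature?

V₁ = nRT₁/P₁ = 4.51×8.314×254/197 = 48.3 L.
Polytropic n=1.3: T₂ = T₁(V₁/V₂)^(n−1) = 254×(3.66)^0.30 = 375 K; P₂ = P₁(V₁/V₂)^n = 1070 kPa.

375 K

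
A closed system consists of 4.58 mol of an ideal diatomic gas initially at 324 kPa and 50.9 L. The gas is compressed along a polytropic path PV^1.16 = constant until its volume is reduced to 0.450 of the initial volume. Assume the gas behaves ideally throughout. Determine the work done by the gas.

T₁ = P₁V₁/(nR) = 324×50.9/(4.58×8.314) = 433 K.
Polytropic n=1.16: T₂ = T₁(V₁/V₂)^(n−1) = 433×(2.22)^0.16 = 492 K; P₂ = P₁(V₁/V₂)^n = 818 kPa.
W = (P₁V₁−P₂V₂)/(n−1) = (324×50.9−818×22.9)/0.16 = -14000 J.

-14000 J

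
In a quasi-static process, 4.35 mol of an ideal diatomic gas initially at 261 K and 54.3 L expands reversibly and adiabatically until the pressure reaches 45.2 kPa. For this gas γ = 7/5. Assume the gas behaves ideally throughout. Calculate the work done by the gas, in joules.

7540 J

P₁ = nRT₁/V₁ = 4.35×8.314×261/54.3 = 174 kPa.
Adiabatic: T₂/T₁ = (P₂/P₁)^((γ−1)/γ) ⇒ T₂ = 261×(0.260)^0.286 = 178 K; V₂ = 142 L.
ΔU = nCvΔT = 4.35×20.8×(178−261) = -7540 J.
Q = 0 for an adiabatic process, so W = −ΔU = 7540 J.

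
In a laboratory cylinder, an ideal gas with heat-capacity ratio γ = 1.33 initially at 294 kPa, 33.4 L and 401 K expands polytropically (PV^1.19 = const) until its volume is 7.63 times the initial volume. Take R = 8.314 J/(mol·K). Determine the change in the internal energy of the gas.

-9530 J

n = P₁V₁/(RT₁) = 294×33.4/(8.314×401) = 2.95 mol.
Polytropic n=1.19: T₂ = T₁(V₁/V₂)^(n−1) = 401×(0.131)^0.19 = 273 K; P₂ = P₁(V₁/V₂)^n = 26.2 kPa.
For an ideal gas ΔU = nCvΔT with Cv = R/(γ−1) = 25.2 J/(mol·K).
ΔU = 2.95×25.2×(273−401) = -9530 J.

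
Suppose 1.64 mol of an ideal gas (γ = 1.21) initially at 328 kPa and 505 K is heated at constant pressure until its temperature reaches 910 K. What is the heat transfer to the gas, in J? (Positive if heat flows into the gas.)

31800 J

V₁ = nRT₁/P₁ = 1.64×8.314×505/328 = 21.0 L.
Isobaric: P stays 328 kPa; V/T = const ⇒ T₂ = 910 K, V₂ = 37.8 L.
W = PΔV = 328×(37.8−21.0) kPa·L = 5520 J.
ΔU = nCvΔT = 1.64×39.6×(910−505) = 26300 J.
Q = ΔU + W = nCpΔT = 31800 J.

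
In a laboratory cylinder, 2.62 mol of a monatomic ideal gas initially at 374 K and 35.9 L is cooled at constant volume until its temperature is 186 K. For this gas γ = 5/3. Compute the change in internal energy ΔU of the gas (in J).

-6140 J

P₁ = nRT₁/V₁ = 2.62×8.314×374/35.9 = 227 kPa.
Isochoric: V stays 35.9 L; P/T = const ⇒ T₂ = 186 K, P₂ = 113 kPa.
For an ideal gas ΔU = nCvΔT with Cv = (3/2)R = 12.5 J/(mol·K).
ΔU = 2.62×12.5×(186−374) = -6140 J.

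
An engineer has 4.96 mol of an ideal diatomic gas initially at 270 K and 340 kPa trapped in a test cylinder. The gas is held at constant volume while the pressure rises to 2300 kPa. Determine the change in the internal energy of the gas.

160000 J

V₁ = nRT₁/P₁ = 4.96×8.314×270/340 = 32.7 L.
Isochoric: V stays 32.7 L; P/T = const ⇒ T₂ = 1830 K, P₂ = 2300 kPa.
For an ideal gas ΔU = nCvΔT with Cv = (5/2)R = 20.8 J/(mol·K).
ΔU = 4.96×20.8×(1830−270) = 160000 J.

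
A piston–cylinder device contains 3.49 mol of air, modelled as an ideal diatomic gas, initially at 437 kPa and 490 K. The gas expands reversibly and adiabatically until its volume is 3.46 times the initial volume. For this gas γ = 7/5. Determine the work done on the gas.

-13900 J

V₁ = nRT₁/P₁ = 3.49×8.314×490/437 = 32.5 L.
Adiabatic: TV^(γ−1) = const ⇒ T₂ = 490×(0.289)^0.400 = 298 K; PV^γ = const ⇒ P₂ = 76.9 kPa.
ΔU = nCvΔT = 3.49×20.8×(298−490) = -13900 J.
Q = 0 for an adiabatic process, so W = −ΔU = 13900 J.
Work done on the gas = −W_by = -13900 J.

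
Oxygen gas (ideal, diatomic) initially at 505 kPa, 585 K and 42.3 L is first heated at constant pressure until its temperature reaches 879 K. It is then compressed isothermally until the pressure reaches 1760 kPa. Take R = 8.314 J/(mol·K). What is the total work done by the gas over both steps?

-29300 J

n = P₁V₁/(RT₁) = 505×42.3/(8.314×585) = 4.39 mol.
Step 1 — Isobaric: P stays 505 kPa; V/T = const ⇒ T₂ = 879 K, V₂ = 63.6 L.
W = PΔV = 505×(63.6−42.3) kPa·L = 10700 J.
ΔU = nCvΔT = 4.39×20.8×(879−585) = 26800 J.
Q = ΔU + W = nCpΔT = 37600 J.
State after step 1: P = 505 kPa, V = 63.6 L, T = 879 K.
Step 2 — Isothermal: T stays 879 K; PV = const ⇒ V₂ = 18.2 L, P₂ = 1760 kPa.
ΔU = 0 (ideal gas, T constant).
W = nRT ln(V₂/V₁) = 4.39×8.314×879×ln(0.287) = -40100 J.
Q = ΔU + W = -40100 J.
Net over both steps: W = -29300 J, Q = -2500 J, ΔU = 26800 J.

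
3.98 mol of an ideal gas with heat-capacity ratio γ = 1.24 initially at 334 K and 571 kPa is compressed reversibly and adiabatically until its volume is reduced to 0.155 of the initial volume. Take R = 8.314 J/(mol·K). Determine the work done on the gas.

26000 J

V₁ = nRT₁/P₁ = 3.98×8.314×334/571 = 19.4 L.
Adiabatic: TV^(γ−1) = const ⇒ T₂ = 334×(6.45)^0.240 = 522 K; PV^γ = const ⇒ P₂ = 5760 kPa.
ΔU = nCvΔT = 3.98×34.6×(522−334) = 26000 J.
Q = 0 for an adiabatic process, so W = −ΔU = -26000 J.
Work done on the gas = −W_by = 26000 J.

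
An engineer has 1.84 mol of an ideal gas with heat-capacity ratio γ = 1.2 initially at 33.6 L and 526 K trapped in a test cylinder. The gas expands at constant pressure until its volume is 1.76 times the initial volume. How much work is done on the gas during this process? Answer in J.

P₁ = nRT₁/V₁ = 1.84×8.314×526/33.6 = 239 kPa.
Isobaric: P stays 239 kPa; V/T = const ⇒ T₂ = 926 K, V₂ = 59.1 L.
W = PΔV = 239×(59.1−33.6) kPa·L = 6120 J.
Work done on the gas = −W_by = -6120 J.

-6120 J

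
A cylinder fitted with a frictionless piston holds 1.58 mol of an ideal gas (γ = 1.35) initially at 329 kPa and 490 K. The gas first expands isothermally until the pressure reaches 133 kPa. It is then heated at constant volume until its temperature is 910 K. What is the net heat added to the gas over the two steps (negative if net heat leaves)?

21600 J

V₁ = nRT₁/P₁ = 1.58×8.314×490/329 = 19.6 L.
Step 1 — Isothermal: T stays 490 K; PV = const ⇒ V₂ = 48.4 L, P₂ = 133 kPa.
ΔU = 0 (ideal gas, T constant).
W = nRT ln(V₂/V₁) = 1.58×8.314×490×ln(2.47) = 5830 J.
Q = ΔU + W = 5830 J.
State after step 1: P = 133 kPa, V = 48.4 L, T = 490 K.
Step 2 — Isochoric: V stays 48.4 L; P/T = const ⇒ T₂ = 910 K, P₂ = 247 kPa.
W = 0 (no volume change).
ΔU = nCvΔT = 1.58×23.8×(910−490) = 15800 J.
Q = ΔU = 15800 J.
Net over both steps: W = 5830 J, Q = 21600 J, ΔU = 15800 J.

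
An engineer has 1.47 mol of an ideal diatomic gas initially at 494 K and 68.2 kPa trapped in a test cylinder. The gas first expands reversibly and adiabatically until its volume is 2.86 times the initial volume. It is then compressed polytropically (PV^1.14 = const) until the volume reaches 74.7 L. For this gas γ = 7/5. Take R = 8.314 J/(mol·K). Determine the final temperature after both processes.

385 K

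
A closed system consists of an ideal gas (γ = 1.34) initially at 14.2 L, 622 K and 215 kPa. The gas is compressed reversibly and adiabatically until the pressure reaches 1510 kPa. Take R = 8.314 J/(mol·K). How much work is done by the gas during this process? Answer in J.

n = P₁V₁/(RT₁) = 215×14.2/(8.314×622) = 0.590 mol.
Adiabatic: T₂/T₁ = (P₂/P₁)^((γ−1)/γ) ⇒ T₂ = 622×(7.02)^0.254 = 1020 K; V₂ = 3.32 L.
ΔU = nCvΔT = 0.590×24.5×(1020−622) = 5750 J.
Q = 0 for an adiabatic process, so W = −ΔU = -5750 J.

-5750 J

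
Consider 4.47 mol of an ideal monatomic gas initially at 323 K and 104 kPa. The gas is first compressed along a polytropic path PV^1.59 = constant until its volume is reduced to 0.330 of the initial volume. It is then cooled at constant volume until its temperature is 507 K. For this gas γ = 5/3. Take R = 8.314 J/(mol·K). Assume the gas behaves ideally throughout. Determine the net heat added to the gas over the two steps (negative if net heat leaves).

-8530 J

V₁ = nRT₁/P₁ = 4.47×8.314×323/104 = 115 L.
Step 1 — Polytropic n=1.59: T₂ = T₁(V₁/V₂)^(n−1) = 323×(3.03)^0.59 = 621 K; P₂ = P₁(V₁/V₂)^n = 606 kPa.
W = (P₁V₁−P₂V₂)/(n−1) = (104×115−606×38.1)/0.59 = -18800 J.
ΔU = nCvΔT = 4.47×12.5×(621−323) = 16600 J.
Q = ΔU + W = -2160 J.
State after step 1: P = 606 kPa, V = 38.1 L, T = 621 K.
Step 2 — Isochoric: V stays 38.1 L; P/T = const ⇒ T₂ = 507 K, P₂ = 495 kPa.
W = 0 (no volume change).
ΔU = nCvΔT = 4.47×12.5×(507−621) = -6370 J.
Q = ΔU = -6370 J.
Net over both steps: W = -18800 J, Q = -8530 J, ΔU = 10300 J.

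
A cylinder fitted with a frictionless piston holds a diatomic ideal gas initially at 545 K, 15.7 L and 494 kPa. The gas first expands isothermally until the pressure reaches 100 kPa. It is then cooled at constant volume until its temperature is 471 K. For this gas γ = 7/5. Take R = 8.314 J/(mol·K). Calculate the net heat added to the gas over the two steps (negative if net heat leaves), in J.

9760 J

n = P₁V₁/(RT₁) = 494×15.7/(8.314×545) = 1.71 mol.
Step 1 — Isothermal: T stays 545 K; PV = const ⇒ V₂ = 77.6 L, P₂ = 100 kPa.
ΔU = 0 (ideal gas, T constant).
W = nRT ln(V₂/V₁) = 1.71×8.314×545×ln(4.94) = 12400 J.
Q = ΔU + W = 12400 J.
State after step 1: P = 100 kPa, V = 77.6 L, T = 545 K.
Step 2 — Isochoric: V stays 77.6 L; P/T = const ⇒ T₂ = 471 K, P₂ = 86.4 kPa.
W = 0 (no volume change).
ΔU = nCvΔT = 1.71×20.8×(471−545) = -2630 J.
Q = ΔU = -2630 J.
Net over both steps: W = 12400 J, Q = 9760 J, ΔU = -2630 J.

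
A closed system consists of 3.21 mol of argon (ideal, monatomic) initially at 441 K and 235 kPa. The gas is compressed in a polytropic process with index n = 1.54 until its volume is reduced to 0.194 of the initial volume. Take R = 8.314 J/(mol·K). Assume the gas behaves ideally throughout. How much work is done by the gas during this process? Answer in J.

V₁ = nRT₁/P₁ = 3.21×8.314×441/235 = 50.1 L.
Polytropic n=1.54: T₂ = T₁(V₁/V₂)^(n−1) = 441×(5.15)^0.54 = 1070 K; P₂ = P₁(V₁/V₂)^n = 2940 kPa.
W = (P₁V₁−P₂V₂)/(n−1) = (235×50.1−2940×9.72)/0.54 = -31000 J.

-31000 J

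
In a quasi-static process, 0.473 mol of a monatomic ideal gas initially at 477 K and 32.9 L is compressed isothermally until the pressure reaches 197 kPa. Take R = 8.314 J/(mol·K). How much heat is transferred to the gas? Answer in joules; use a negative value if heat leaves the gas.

-2330 J

P₁ = nRT₁/V₁ = 0.473×8.314×477/32.9 = 57.0 kPa.
Isothermal: T stays 477 K; PV = const ⇒ V₂ = 9.52 L, P₂ = 197 kPa.
ΔU = 0 (ideal gas, T constant).
W = nRT ln(V₂/V₁) = 0.473×8.314×477×ln(0.289) = -2330 J.
Q = ΔU + W = -2330 J.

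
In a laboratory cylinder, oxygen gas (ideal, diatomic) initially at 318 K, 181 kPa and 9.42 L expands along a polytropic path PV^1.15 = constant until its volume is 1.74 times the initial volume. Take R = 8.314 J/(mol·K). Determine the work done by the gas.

906 J

n = P₁V₁/(RT₁) = 181×9.42/(8.314×318) = 0.645 mol.
Polytropic n=1.15: T₂ = T₁(V₁/V₂)^(n−1) = 318×(0.575)^0.15 = 293 K; P₂ = P₁(V₁/V₂)^n = 95.7 kPa.
W = (P₁V₁−P₂V₂)/(n−1) = (181×9.42−95.7×16.4)/0.15 = 906 J.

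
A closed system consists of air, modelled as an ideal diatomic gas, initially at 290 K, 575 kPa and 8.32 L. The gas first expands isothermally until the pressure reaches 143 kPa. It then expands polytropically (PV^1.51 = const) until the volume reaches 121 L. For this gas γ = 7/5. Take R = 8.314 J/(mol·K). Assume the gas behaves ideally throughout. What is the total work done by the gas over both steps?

n = P₁V₁/(RT₁) = 575×8.32/(8.314×290) = 1.98 mol.
Step 1 — Isothermal: T stays 290 K; PV = const ⇒ V₂ = 33.5 L, P₂ = 143 kPa.
ΔU = 0 (ideal gas, T constant).
W = nRT ln(V₂/V₁) = 1.98×8.314×290×ln(4.02) = 6660 J.
Q = ΔU + W = 6660 J.
State after step 1: P = 143 kPa, V = 33.5 L, T = 290 K.
Step 2 — Polytropic n=1.51: T₂ = T₁(V₁/V₂)^(n−1) = 290×(0.276)^0.51 = 151 K; P₂ = P₁(V₁/V₂)^n = 20.5 kPa.
W = (P₁V₁−P₂V₂)/(n−1) = (143×33.5−20.5×121)/0.51 = 4510 J.
ΔU = nCvΔT = 1.98×20.8×(151−290) = -5750 J.
Q = ΔU + W = -1240 J.
Net over both steps: W = 11200 J, Q = 5420 J, ΔU = -5750 J.

11200 J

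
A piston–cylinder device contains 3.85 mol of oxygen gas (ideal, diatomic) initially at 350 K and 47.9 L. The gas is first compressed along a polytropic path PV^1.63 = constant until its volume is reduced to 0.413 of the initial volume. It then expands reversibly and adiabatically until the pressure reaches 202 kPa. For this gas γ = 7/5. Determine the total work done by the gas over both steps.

4570 J

P₁ = nRT₁/V₁ = 3.85×8.314×350/47.9 = 234 kPa.
Step 1 — Polytropic n=1.63: T₂ = T₁(V₁/V₂)^(n−1) = 350×(2.42)^0.63 = 611 K; P₂ = P₁(V₁/V₂)^n = 989 kPa.
W = (P₁V₁−P₂V₂)/(n−1) = (234×47.9−989×19.8)/0.63 = -13300 J.
ΔU = nCvΔT = 3.85×20.8×(611−350) = 20900 J.
Q = ΔU + W = 7620 J.
State after step 1: P = 989 kPa, V = 19.8 L, T = 611 K.
Step 2 — Adiabatic: T₂/T₁ = (P₂/P₁)^((γ−1)/γ) ⇒ T₂ = 611×(0.204)^0.286 = 388 K; V₂ = 61.5 L.
ΔU = nCvΔT = 3.85×20.8×(388−611) = -17800 J.
Q = 0 for an adiabatic process, so W = −ΔU = 17800 J.
Net over both steps: W = 4570 J, Q = 7620 J, ΔU = 3050 J.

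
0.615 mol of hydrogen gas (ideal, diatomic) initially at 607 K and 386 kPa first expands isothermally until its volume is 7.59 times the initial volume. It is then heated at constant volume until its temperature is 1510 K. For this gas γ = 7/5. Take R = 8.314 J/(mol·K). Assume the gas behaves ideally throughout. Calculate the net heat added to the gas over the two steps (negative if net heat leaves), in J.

V₁ = nRT₁/P₁ = 0.615×8.314×607/386 = 8.04 L.
Step 1 — Isothermal: T stays 607 K; PV = const ⇒ V₂ = 61.0 L, P₂ = 50.9 kPa.
ΔU = 0 (ideal gas, T constant).
W = nRT ln(V₂/V₁) = 0.615×8.314×607×ln(7.59) = 6290 J.
Q = ΔU + W = 6290 J.
State after step 1: P = 50.9 kPa, V = 61.0 L, T = 607 K.
Step 2 — Isochoric: V stays 61.0 L; P/T = const ⇒ T₂ = 1510 K, P₂ = 127 kPa.
W = 0 (no volume change).
ΔU = nCvΔT = 0.615×20.8×(1510−607) = 11500 J.
Q = ΔU = 11500 J.
Net over both steps: W = 6290 J, Q = 17800 J, ΔU = 11500 J.

17800 J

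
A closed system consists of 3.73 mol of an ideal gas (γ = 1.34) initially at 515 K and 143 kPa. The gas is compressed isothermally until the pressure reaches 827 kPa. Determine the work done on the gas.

V₁ = nRT₁/P₁ = 3.73×8.314×515/143 = 112 L.
Isothermal: T stays 515 K; PV = const ⇒ V₂ = 19.3 L, P₂ = 827 kPa.
W = nRT ln(V₂/V₁) = 3.73×8.314×515×ln(0.173) = -28000 J.
Work done on the gas = −W_by = 28000 J.

28000 J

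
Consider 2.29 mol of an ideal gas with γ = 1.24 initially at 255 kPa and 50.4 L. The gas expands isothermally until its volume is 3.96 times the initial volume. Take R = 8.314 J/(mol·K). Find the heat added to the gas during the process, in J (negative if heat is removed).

17700 J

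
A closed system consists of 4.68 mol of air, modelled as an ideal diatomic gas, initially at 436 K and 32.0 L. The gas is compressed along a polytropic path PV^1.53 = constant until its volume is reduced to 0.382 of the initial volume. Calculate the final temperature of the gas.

P₁ = nRT₁/V₁ = 4.68×8.314×436/32.0 = 530 kPa.
Polytropic n=1.53: T₂ = T₁(V₁/V₂)^(n−1) = 436×(2.62)^0.53 = 726 K; P₂ = P₁(V₁/V₂)^n = 2310 kPa.

726 K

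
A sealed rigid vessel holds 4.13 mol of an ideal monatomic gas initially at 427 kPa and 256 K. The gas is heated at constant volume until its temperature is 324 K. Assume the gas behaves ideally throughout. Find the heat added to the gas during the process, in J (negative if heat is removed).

3500 J

V₁ = nRT₁/P₁ = 4.13×8.314×256/427 = 20.6 L.
Isochoric: V stays 20.6 L; P/T = const ⇒ T₂ = 324 K, P₂ = 540 kPa.
W = 0 (no volume change).
ΔU = nCvΔT = 4.13×12.5×(324−256) = 3500 J.
Q = ΔU = 3500 J.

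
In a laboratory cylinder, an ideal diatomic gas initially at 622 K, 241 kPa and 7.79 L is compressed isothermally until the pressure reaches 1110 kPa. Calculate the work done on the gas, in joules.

2870 J

n = P₁V₁/(RT₁) = 241×7.79/(8.314×622) = 0.363 mol.
Isothermal: T stays 622 K; PV = const ⇒ V₂ = 1.69 L, P₂ = 1110 kPa.
W = nRT ln(V₂/V₁) = 0.363×8.314×622×ln(0.217) = -2870 J.
Work done on the gas = −W_by = 2870 J.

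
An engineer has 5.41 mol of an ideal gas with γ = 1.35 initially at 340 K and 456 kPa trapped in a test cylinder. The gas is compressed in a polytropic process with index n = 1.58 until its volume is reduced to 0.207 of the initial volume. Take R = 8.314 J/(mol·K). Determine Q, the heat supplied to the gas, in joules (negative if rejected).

25900 J

V₁ = nRT₁/P₁ = 5.41×8.314×340/456 = 33.5 L.
Polytropic n=1.58: T₂ = T₁(V₁/V₂)^(n−1) = 340×(4.83)^0.58 = 848 K; P₂ = P₁(V₁/V₂)^n = 5490 kPa.
W = (P₁V₁−P₂V₂)/(n−1) = (456×33.5−5490×6.94)/0.58 = -39400 J.
ΔU = nCvΔT = 5.41×23.8×(848−340) = 65200 J.
Q = ΔU + W = 25900 J.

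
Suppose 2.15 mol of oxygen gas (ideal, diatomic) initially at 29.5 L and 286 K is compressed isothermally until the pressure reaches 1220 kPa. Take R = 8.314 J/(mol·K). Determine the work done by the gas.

-9980 J

P₁ = nRT₁/V₁ = 2.15×8.314×286/29.5 = 173 kPa.
Isothermal: T stays 286 K; PV = const ⇒ V₂ = 4.19 L, P₂ = 1220 kPa.
W = nRT ln(V₂/V₁) = 2.15×8.314×286×ln(0.142) = -9980 J.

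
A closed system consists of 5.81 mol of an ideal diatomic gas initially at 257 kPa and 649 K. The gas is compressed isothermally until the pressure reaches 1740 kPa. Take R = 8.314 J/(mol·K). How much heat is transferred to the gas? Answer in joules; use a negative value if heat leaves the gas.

-60000 J

V₁ = nRT₁/P₁ = 5.81×8.314×649/257 = 122 L.
Isothermal: T stays 649 K; PV = const ⇒ V₂ = 18.0 L, P₂ = 1740 kPa.
ΔU = 0 (ideal gas, T constant).
W = nRT ln(V₂/V₁) = 5.81×8.314×649×ln(0.148) = -60000 J.
Q = ΔU + W = -60000 J.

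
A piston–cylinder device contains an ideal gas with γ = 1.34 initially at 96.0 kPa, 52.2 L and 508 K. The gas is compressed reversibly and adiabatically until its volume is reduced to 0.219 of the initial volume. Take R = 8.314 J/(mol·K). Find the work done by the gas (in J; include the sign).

n = P₁V₁/(RT₁) = 96.0×52.2/(8.314×508) = 1.19 mol.
Adiabatic: TV^(γ−1) = const ⇒ T₂ = 508×(4.57)^0.340 = 851 K; PV^γ = const ⇒ P₂ = 735 kPa.
ΔU = nCvΔT = 1.19×24.5×(851−508) = 9960 J.
Q = 0 for an adiabatic process, so W = −ΔU = -9960 J.

-9960 J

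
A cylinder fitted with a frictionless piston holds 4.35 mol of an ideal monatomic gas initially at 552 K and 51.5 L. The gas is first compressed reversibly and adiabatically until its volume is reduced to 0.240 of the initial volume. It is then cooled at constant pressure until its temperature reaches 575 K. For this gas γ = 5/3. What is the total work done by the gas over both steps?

-78500 J

P₁ = nRT₁/V₁ = 4.35×8.314×552/51.5 = 388 kPa.
Step 1 — Adiabatic: TV^(γ−1) = const ⇒ T₂ = 552×(4.17)^0.667 = 1430 K; PV^γ = const ⇒ P₂ = 4180 kPa.
ΔU = nCvΔT = 4.35×12.5×(1430−552) = 47600 J.
Q = 0 for an adiabatic process, so W = −ΔU = -47600 J.
State after step 1: P = 4180 kPa, V = 12.4 L, T = 1430 K.
Step 2 — Isobaric: P stays 4180 kPa; V/T = const ⇒ T₂ = 575 K, V₂ = 4.97 L.
W = PΔV = 4180×(4.97−12.4) kPa·L = -30900 J.
ΔU = nCvΔT = 4.35×12.5×(575−1430) = -46300 J.
Q = ΔU + W = nCpΔT = -77200 J.
Net over both steps: W = -78500 J, Q = -77200 J, ΔU = 1250 J.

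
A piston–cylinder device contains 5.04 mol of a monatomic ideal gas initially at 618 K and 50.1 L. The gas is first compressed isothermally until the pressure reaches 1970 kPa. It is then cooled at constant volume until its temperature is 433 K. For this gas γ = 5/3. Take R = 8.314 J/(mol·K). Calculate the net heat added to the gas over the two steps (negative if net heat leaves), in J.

-46300 J

P₁ = nRT₁/V₁ = 5.04×8.314×618/50.1 = 517 kPa.
Step 1 — Isothermal: T stays 618 K; PV = const ⇒ V₂ = 13.1 L, P₂ = 1970 kPa.
ΔU = 0 (ideal gas, T constant).
W = nRT ln(V₂/V₁) = 5.04×8.314×618×ln(0.262) = -34600 J.
Q = ΔU + W = -34600 J.
State after step 1: P = 1970 kPa, V = 13.1 L, T = 618 K.
Step 2 — Isochoric: V stays 13.1 L; P/T = const ⇒ T₂ = 433 K, P₂ = 1380 kPa.
W = 0 (no volume change).
ΔU = nCvΔT = 5.04×12.5×(433−618) = -11600 J.
Q = ΔU = -11600 J.
Net over both steps: W = -34600 J, Q = -46300 J, ΔU = -11600 J.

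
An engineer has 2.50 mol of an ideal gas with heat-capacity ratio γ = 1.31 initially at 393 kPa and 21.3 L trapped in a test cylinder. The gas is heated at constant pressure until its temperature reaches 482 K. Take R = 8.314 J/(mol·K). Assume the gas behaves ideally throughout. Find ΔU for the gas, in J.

T₁ = P₁V₁/(nR) = 393×21.3/(2.50×8.314) = 403 K.
Isobaric: P stays 393 kPa; V/T = const ⇒ T₂ = 482 K, V₂ = 25.5 L.
For an ideal gas ΔU = nCvΔT with Cv = R/(γ−1) = 26.8 J/(mol·K).
ΔU = 2.50×26.8×(482−403) = 5310 J.

5310 J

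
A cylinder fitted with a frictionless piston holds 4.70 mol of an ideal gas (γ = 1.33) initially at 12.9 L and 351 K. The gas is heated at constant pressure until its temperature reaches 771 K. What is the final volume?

28.3 L

P₁ = nRT₁/V₁ = 4.70×8.314×351/12.9 = 1060 kPa.
Isobaric: P stays 1060 kPa; V/T = const ⇒ T₂ = 771 K, V₂ = 28.3 L.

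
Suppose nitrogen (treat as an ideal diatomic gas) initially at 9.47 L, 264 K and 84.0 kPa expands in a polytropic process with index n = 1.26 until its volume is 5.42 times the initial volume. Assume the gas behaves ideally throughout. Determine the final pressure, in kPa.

9.99 kPa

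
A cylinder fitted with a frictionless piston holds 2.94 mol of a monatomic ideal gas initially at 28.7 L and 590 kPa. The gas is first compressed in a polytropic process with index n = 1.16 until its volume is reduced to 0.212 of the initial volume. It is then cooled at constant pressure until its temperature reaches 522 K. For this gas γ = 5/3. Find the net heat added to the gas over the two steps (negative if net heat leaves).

T₁ = P₁V₁/(nR) = 590×28.7/(2.94×8.314) = 693 K.
Step 1 — Polytropic n=1.16: T₂ = T₁(V₁/V₂)^(n−1) = 693×(4.72)^0.16 = 888 K; P₂ = P₁(V₁/V₂)^n = 3570 kPa.
W = (P₁V₁−P₂V₂)/(n−1) = (590×28.7−3570×6.08)/0.16 = -29800 J.
ΔU = nCvΔT = 2.94×12.5×(888−693) = 7160 J.
Q = ΔU + W = -22700 J.
State after step 1: P = 3570 kPa, V = 6.08 L, T = 888 K.
Step 2 — Isobaric: P stays 3570 kPa; V/T = const ⇒ T₂ = 522 K, V₂ = 3.58 L.
W = PΔV = 3570×(3.58−6.08) kPa·L = -8940 J.
ΔU = nCvΔT = 2.94×12.5×(522−888) = -13400 J.
Q = ΔU + W = nCpΔT = -22400 J.
Net over both steps: W = -38800 J, Q = -45000 J, ΔU = -6260 J.

-45000 J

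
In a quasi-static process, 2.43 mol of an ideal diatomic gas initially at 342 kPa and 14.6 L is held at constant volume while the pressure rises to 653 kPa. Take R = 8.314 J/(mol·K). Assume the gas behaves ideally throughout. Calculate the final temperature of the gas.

472 K

T₁ = P₁V₁/(nR) = 342×14.6/(2.43×8.314) = 247 K.
Isochoric: V stays 14.6 L; P/T = const ⇒ T₂ = 472 K, P₂ = 653 kPa.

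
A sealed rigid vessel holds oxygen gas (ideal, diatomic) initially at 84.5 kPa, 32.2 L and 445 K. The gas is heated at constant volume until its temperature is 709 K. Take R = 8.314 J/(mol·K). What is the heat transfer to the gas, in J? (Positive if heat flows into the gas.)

n = P₁V₁/(RT₁) = 84.5×32.2/(8.314×445) = 0.735 mol.
Isochoric: V stays 32.2 L; P/T = const ⇒ T₂ = 709 K, P₂ = 135 kPa.
W = 0 (no volume change).
ΔU = nCvΔT = 0.735×20.8×(709−445) = 4040 J.
Q = ΔU = 4040 J.

4040 J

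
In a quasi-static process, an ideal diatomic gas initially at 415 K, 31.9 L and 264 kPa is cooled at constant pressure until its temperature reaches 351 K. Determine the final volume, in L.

27.0 L

Isobaric: P stays 264 kPa; V/T = const ⇒ T₂ = 351 K, V₂ = 27.0 L.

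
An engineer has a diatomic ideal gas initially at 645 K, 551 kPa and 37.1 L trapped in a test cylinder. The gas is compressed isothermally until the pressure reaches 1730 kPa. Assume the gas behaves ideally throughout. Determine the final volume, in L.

11.8 L

Isothermal: T stays 645 K; PV = const ⇒ V₂ = 11.8 L, P₂ = 1730 kPa.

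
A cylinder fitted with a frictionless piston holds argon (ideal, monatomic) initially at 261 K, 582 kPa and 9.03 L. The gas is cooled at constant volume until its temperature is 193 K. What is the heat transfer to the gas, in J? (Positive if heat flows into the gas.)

-2050 J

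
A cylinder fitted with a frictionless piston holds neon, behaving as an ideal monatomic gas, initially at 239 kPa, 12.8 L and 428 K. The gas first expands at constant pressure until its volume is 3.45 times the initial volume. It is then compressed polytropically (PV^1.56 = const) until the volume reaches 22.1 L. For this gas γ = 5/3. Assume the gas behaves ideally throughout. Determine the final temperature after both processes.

2180 K

n = P₁V₁/(RT₁) = 239×12.8/(8.314×428) = 0.860 mol.
Step 1 — Isobaric: P stays 239 kPa; V/T = const ⇒ T₂ = 1480 K, V₂ = 44.2 L.
W = PΔV = 239×(44.2−12.8) kPa·L = 7500 J.
ΔU = nCvΔT = 0.860×12.5×(1480−428) = 11200 J.
Q = ΔU + W = nCpΔT = 18700 J.
State after step 1: P = 239 kPa, V = 44.2 L, T = 1480 K.
Step 2 — Polytropic n=1.56: T₂ = T₁(V₁/V₂)^(n−1) = 1480×(2.00)^0.56 = 2180 K; P₂ = P₁(V₁/V₂)^n = 704 kPa.
W = (P₁V₁−P₂V₂)/(n−1) = (239×44.2−704×22.1)/0.56 = -8920 J.
ΔU = nCvΔT = 0.860×12.5×(2180−1480) = 7500 J.
Q = ΔU + W = -1430 J.
Net over both steps: W = -1430 J, Q = 17300 J, ΔU = 18700 J.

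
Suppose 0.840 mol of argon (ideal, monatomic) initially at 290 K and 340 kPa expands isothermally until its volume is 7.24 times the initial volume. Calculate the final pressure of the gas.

V₁ = nRT₁/P₁ = 0.840×8.314×290/340 = 5.96 L.
Isothermal: T stays 290 K; PV = const ⇒ V₂ = 43.1 L, P₂ = 47.0 kPa.

47.0 kPa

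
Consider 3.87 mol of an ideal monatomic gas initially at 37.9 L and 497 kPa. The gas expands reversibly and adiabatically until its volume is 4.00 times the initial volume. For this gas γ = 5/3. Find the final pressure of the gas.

49.3 kPa

T₁ = P₁V₁/(nR) = 497×37.9/(3.87×8.314) = 585 K.
Adiabatic: TV^(γ−1) = const ⇒ T₂ = 585×(0.250)^0.667 = 232 K; PV^γ = const ⇒ P₂ = 49.3 kPa.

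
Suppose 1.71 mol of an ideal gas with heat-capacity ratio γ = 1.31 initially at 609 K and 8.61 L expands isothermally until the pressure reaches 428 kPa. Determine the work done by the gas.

7400 J

P₁ = nRT₁/V₁ = 1.71×8.314×609/8.61 = 1010 kPa.
Isothermal: T stays 609 K; PV = const ⇒ V₂ = 20.2 L, P₂ = 428 kPa.
W = nRT ln(V₂/V₁) = 1.71×8.314×609×ln(2.35) = 7400 J.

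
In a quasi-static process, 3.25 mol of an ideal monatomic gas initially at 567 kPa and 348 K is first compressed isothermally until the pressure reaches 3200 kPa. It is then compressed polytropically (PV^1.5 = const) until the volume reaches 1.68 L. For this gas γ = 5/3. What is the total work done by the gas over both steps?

-22300 J

V₁ = nRT₁/P₁ = 3.25×8.314×348/567 = 16.6 L.
Step 1 — Isothermal: T stays 348 K; PV = const ⇒ V₂ = 2.94 L, P₂ = 3200 kPa.
ΔU = 0 (ideal gas, T constant).
W = nRT ln(V₂/V₁) = 3.25×8.314×348×ln(0.177) = -16300 J.
Q = ΔU + W = -16300 J.
State after step 1: P = 3200 kPa, V = 2.94 L, T = 348 K.
Step 2 — Polytropic n=1.5: T₂ = T₁(V₁/V₂)^(n−1) = 348×(1.75)^0.50 = 460 K; P₂ = P₁(V₁/V₂)^n = 7400 kPa.
W = (P₁V₁−P₂V₂)/(n−1) = (3200×2.94−7400×1.68)/0.50 = -6070 J.
ΔU = nCvΔT = 3.25×12.5×(460−348) = 4550 J.
Q = ΔU + W = -1520 J.
Net over both steps: W = -22300 J, Q = -17800 J, ΔU = 4550 J.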